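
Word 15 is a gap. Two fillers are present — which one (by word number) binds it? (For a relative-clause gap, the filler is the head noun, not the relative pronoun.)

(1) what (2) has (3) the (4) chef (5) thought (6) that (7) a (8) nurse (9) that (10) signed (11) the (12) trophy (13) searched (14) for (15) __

1

The marked gap is the object of the preposition "for" of "searched".
Its filler is the fronted wh-phrase "what", at word 1.
(The other dependency links word 8 to a gap after word 9.)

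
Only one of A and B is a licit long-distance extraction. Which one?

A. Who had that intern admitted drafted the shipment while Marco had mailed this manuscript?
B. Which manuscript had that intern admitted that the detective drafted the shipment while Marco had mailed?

A

In B, the wh-phrase is extracted from inside an adjunct island (introduced by "while"), which blocks movement.
In A, the extraction path crosses only that-complement boundaries, which are transparent.
So A is grammatical.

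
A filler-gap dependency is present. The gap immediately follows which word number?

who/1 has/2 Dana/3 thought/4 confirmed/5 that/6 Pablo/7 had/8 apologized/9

4

The displaced element is "who" (word 1).
It is linked across 1 clause boundary (Ø).
It functions as the subject of "confirmed", so the gap sits immediately after word 4 ("thought").
Base order: Dana has thought who confirmed that Pablo had apologized.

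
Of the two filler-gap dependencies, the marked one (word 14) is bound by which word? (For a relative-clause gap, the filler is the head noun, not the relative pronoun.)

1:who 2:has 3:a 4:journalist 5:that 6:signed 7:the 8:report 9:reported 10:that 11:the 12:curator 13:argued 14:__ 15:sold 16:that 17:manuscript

The marked gap is the subject of "sold".
Its filler is the fronted wh-phrase "who", at word 1.
(The other dependency links word 4 to a gap after word 5.)

1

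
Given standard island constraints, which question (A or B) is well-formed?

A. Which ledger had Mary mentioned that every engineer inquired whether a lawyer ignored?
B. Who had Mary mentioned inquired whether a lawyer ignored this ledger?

B

In A, the wh-phrase is extracted from inside a wh-island (introduced by "whether"), which blocks movement.
In B, the extraction path crosses only that-complement boundaries, which are transparent.
So B is grammatical.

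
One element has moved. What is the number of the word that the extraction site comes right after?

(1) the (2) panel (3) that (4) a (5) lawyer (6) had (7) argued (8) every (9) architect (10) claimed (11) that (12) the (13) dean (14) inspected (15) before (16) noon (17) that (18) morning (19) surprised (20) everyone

The displaced element is "the panel" (word 2).
It is linked across 2 clause boundaries (Ø → that).
It functions as the direct object of "inspected", so the gap sits immediately after word 14 ("inspected").
Base order: A lawyer had argued every architect claimed that the dean inspected the panel before noon that morning.

14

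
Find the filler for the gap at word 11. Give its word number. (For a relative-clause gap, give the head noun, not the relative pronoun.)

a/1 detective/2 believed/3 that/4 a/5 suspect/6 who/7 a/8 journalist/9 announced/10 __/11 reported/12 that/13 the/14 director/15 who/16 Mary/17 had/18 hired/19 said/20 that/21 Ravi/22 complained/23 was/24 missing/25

6

The gap at 11 is the subject of "reported", inside a relative clause.
The relative pronoun is "who" (word 7); it is bound by the head noun immediately before it.
Its filler is the head noun "suspect", at word 6.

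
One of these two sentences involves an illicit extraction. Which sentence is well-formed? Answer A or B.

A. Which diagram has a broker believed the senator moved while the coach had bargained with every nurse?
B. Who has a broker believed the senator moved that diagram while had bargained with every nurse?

A

In B, the wh-phrase is extracted from inside an adjunct island (introduced by "while"), which blocks movement.
In A, the extraction path crosses only that-complement boundaries, which are transparent.
So A is grammatical.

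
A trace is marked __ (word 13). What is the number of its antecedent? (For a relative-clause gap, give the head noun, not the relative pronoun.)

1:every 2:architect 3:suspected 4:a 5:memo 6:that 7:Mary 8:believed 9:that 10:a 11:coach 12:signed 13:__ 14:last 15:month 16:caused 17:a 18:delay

5

The gap at 13 is the object of "signed", inside a relative clause.
The relative pronoun is "that" (word 6); it is bound by the head noun immediately before it.
Its filler is the head noun "memo", at word 5.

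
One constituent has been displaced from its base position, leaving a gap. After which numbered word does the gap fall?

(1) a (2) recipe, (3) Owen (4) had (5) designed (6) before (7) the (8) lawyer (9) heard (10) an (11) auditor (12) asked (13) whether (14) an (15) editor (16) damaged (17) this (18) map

5

The displaced element is "a recipe" (word 2).
It functions as the direct object of "designed", so the gap sits immediately after word 5 ("designed").
Base order: Owen had designed a recipe before the lawyer heard an auditor asked whether an editor damaged this map.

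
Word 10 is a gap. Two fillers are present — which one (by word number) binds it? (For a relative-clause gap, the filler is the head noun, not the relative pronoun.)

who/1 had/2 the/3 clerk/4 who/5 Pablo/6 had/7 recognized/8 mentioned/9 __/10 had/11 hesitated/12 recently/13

1

The marked gap is the subject of "hesitated".
Its filler is the fronted wh-phrase "who", at word 1.
(The other dependency links word 4 to a gap after word 8.)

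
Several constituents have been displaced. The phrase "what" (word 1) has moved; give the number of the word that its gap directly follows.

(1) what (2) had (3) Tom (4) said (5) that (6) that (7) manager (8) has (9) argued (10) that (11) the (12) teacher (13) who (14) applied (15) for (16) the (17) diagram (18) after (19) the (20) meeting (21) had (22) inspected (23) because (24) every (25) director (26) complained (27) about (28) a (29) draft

22

The displaced element is "what" (word 1).
It is linked across 2 clause boundaries (that → that).
It functions as the direct object of "inspected", so the gap sits immediately after word 22 ("inspected").
Base order: Tom had said that that manager has argued that the teacher who applied for the diagram after the meeting had inspected what because every director complained about a draft.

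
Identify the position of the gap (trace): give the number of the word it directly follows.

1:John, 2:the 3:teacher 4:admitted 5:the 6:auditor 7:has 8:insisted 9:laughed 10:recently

8

The displaced element is "John" (word 1).
It is linked across 2 clause boundaries (Ø → Ø).
It functions as the subject of "laughed", so the gap sits immediately after word 8 ("insisted").
Base order: The teacher admitted the auditor has insisted that John laughed recently.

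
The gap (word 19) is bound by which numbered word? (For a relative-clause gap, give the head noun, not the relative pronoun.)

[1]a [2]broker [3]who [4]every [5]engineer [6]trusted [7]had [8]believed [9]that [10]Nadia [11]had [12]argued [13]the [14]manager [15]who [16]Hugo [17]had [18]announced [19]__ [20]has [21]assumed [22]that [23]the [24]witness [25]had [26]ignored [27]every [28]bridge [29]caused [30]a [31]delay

The gap at 19 is the subject of "assumed", inside a relative clause.
The relative pronoun is "who" (word 15); it is bound by the head noun immediately before it.
Its filler is the head noun "manager", at word 14.

14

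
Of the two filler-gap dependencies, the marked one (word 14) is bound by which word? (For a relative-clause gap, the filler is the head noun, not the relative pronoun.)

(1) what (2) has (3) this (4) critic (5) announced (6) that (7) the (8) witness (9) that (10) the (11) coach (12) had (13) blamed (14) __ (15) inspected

8

The marked gap is inside the relative clause, the direct object of "blamed".
Its filler is the head noun "witness" (via "that"), at word 8.
(The other dependency links word 1 to a gap after word 15.)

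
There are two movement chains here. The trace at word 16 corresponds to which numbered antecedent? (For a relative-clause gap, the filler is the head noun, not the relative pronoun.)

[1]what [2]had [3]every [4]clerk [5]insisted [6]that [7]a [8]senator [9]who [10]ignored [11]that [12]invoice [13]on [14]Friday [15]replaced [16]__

1

The marked gap is the direct object of "replaced".
Its filler is the fronted wh-phrase "what", at word 1.
(The other dependency links word 8 to a gap after word 9.)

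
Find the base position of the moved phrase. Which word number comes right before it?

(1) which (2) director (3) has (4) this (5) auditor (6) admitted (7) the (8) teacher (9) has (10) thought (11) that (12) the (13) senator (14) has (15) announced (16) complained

15

The displaced element is "which director" (word 2).
It is linked across 3 clause boundaries (Ø → that → Ø).
It functions as the subject of "complained", so the gap sits immediately after word 15 ("announced").
Base order: This auditor has admitted the teacher has thought that the senator has announced that which director complained.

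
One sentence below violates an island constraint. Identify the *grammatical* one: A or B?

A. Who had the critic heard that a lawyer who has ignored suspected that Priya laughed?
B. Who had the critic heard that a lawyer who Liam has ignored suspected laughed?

In A, the wh-phrase is extracted from inside a complex-NP island (relative clause) (introduced by "who"), which blocks movement.
In B, the extraction path crosses only that-complement boundaries, which are transparent.
So B is grammatical.

B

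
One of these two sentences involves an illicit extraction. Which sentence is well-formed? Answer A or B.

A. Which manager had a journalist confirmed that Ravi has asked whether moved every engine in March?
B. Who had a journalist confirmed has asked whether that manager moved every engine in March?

B

In A, the wh-phrase is extracted from inside a wh-island (introduced by "whether"), which blocks movement.
In B, the extraction path crosses only that-complement boundaries, which are transparent.
So B is grammatical.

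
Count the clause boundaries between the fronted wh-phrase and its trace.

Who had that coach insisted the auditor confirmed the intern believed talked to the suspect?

"who" is extracted from the subject of "talked".
Boundaries crossed, outermost first: [Ø], [Ø], [Ø] — 3 in total.

3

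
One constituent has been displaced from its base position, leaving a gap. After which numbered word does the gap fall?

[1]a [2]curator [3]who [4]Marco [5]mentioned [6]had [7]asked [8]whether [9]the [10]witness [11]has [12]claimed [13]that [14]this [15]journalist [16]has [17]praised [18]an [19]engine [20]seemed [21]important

5

The displaced element is "a curator" (word 2).
It is linked across 1 clause boundary (Ø).
It functions as the subject of "asked", so the gap sits immediately after word 5 ("mentioned").
Base order: Marco mentioned a curator had asked whether the witness has claimed that this journalist has praised an engine.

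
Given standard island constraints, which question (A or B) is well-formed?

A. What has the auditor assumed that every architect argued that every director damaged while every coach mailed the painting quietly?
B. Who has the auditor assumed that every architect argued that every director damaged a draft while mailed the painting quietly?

A

In B, the wh-phrase is extracted from inside an adjunct island (introduced by "while"), which blocks movement.
In A, the extraction path crosses only that-complement boundaries, which are transparent.
So A is grammatical.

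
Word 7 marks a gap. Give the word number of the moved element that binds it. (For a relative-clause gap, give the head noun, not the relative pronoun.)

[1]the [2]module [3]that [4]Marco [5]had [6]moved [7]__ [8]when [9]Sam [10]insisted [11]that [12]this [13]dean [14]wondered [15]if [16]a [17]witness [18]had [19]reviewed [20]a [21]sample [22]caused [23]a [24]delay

The gap at 7 is the object of "moved", inside a relative clause.
The relative pronoun is "that" (word 3); it is bound by the head noun immediately before it.
Its filler is the head noun "module", at word 2.

2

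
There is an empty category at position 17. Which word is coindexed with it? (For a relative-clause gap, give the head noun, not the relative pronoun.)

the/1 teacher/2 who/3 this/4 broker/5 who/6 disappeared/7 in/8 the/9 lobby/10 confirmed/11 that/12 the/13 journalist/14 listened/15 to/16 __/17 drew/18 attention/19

The gap at 17 is the prepositional object of "listened", inside a relative clause.
The relative pronoun is "who" (word 3); it is bound by the head noun immediately before it.
Its filler is the head noun "teacher", at word 2.

2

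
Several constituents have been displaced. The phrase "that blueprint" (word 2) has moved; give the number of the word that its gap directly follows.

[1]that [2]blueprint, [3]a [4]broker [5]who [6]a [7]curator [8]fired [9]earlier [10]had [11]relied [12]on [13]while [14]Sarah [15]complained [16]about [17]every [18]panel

12

The displaced element is "that blueprint" (word 2).
It functions as the object of the preposition "on" of "relied", so the gap sits immediately after word 12 ("on").
Base order: A broker who a curator fired earlier had relied on that blueprint while Sarah complained about every panel.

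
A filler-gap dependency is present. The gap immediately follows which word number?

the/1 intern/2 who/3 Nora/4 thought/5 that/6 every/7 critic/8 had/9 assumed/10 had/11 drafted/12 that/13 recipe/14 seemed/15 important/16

The displaced element is "the intern" (word 2).
It is linked across 2 clause boundaries (that → Ø).
It functions as the subject of "drafted", so the gap sits immediately after word 10 ("assumed").
Base order: Nora thought that every critic had assumed that the intern had drafted that recipe.

10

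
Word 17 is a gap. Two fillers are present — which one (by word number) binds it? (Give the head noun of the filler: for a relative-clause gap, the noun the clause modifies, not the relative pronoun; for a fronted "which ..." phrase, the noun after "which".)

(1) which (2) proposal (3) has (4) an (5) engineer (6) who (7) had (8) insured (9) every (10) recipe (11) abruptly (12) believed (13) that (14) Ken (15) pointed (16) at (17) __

2

The marked gap is the object of the preposition "at" of "pointed".
Its filler is the fronted wh-phrase "which proposal", at word 2.
(The other dependency links word 5 to a gap after word 6.)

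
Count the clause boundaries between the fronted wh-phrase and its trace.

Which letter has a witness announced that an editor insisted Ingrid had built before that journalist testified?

"which letter" is extracted from the object of "built".
Boundaries crossed, outermost first: [that], [Ø] — 2 in total.

2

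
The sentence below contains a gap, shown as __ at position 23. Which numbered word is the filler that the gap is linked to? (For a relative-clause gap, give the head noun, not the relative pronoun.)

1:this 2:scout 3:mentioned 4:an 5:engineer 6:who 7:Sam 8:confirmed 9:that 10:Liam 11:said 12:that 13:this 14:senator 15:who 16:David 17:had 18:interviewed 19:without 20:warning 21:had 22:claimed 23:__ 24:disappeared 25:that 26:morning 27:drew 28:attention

The gap at 23 is the subject of "disappeared", inside a relative clause.
The relative pronoun is "who" (word 6); it is bound by the head noun immediately before it.
Its filler is the head noun "engineer", at word 5.

5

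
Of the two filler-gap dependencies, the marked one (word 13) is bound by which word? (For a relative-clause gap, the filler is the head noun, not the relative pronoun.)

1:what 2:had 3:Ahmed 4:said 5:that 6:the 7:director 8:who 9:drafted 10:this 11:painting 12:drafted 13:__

1

The marked gap is the direct object of "drafted".
Its filler is the fronted wh-phrase "what", at word 1.
(The other dependency links word 7 to a gap after word 8.)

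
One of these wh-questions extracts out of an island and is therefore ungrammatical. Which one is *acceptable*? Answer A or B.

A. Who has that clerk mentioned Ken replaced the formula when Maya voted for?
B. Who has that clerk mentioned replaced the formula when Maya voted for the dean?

In A, the wh-phrase is extracted from inside an adjunct island (introduced by "when"), which blocks movement.
In B, the extraction path crosses only that-complement boundaries, which are transparent.
So B is grammatical.

B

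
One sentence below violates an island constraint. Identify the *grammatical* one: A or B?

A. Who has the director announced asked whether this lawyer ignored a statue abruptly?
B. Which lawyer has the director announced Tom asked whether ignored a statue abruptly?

In B, the wh-phrase is extracted from inside a wh-island (introduced by "whether"), which blocks movement.
In A, the extraction path crosses only that-complement boundaries, which are transparent.
So A is grammatical.

A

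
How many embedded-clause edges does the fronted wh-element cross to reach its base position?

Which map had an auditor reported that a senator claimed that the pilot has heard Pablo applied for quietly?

"which map" is extracted from the PP object of "applied".
Boundaries crossed, outermost first: [that], [that], [Ø] — 3 in total.

3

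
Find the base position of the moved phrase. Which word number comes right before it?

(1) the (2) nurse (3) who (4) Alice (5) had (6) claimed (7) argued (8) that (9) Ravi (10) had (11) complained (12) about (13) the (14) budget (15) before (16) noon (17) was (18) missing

6

The displaced element is "the nurse" (word 2).
It is linked across 1 clause boundary (Ø).
It functions as the subject of "argued", so the gap sits immediately after word 6 ("claimed").
Base order: Alice had claimed that the nurse argued that Ravi had complained about the budget before noon.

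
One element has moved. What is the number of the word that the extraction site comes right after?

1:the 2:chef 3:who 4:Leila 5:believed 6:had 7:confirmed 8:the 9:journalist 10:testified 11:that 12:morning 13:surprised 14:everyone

5

The displaced element is "the chef" (word 2).
It is linked across 1 clause boundary (Ø).
It functions as the subject of "confirmed", so the gap sits immediately after word 5 ("believed").
Base order: Leila believed the chef had confirmed the journalist testified that morning.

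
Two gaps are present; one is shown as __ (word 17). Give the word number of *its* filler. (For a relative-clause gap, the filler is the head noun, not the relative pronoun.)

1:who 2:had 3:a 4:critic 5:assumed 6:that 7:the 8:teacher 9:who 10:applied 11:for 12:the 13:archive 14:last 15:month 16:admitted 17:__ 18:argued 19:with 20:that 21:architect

1

The marked gap is the subject of "argued".
Its filler is the fronted wh-phrase "who", at word 1.
(The other dependency links word 8 to a gap after word 9.)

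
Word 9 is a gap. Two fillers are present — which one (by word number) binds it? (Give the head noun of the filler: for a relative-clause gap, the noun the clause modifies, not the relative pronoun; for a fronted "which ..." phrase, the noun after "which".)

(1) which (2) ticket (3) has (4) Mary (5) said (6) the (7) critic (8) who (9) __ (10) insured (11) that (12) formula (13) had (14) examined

7

The marked gap is inside the relative clause, the subject of "insured".
Its filler is the head noun "critic" (via "who"), at word 7.
(The other dependency links word 2 to a gap after word 14.)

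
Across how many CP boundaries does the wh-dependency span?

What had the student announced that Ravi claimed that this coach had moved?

"what" is extracted from the object of "moved".
Boundaries crossed, outermost first: [that], [that] — 2 in total.

2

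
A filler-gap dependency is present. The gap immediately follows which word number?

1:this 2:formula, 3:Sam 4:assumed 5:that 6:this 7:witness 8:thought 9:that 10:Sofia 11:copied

11

The displaced element is "this formula" (word 2).
It is linked across 2 clause boundaries (that → that).
It functions as the direct object of "copied", so the gap sits immediately after word 11 ("copied").
Base order: Sam assumed that this witness thought that Sofia copied this formula.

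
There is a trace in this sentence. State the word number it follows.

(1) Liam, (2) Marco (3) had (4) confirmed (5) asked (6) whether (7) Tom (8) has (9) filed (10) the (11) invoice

The displaced element is "Liam" (word 1).
It is linked across 1 clause boundary (Ø).
It functions as the subject of "asked", so the gap sits immediately after word 4 ("confirmed").
Base order: Marco had confirmed that Liam asked whether Tom has filed the invoice.

4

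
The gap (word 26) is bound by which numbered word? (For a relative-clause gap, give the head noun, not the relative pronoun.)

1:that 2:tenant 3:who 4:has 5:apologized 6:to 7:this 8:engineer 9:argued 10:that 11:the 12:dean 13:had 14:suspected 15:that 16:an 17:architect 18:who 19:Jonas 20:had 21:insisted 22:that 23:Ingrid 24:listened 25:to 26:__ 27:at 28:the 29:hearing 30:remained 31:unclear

17

The gap at 26 is the prepositional object of "listened", inside a relative clause.
The relative pronoun is "who" (word 18); it is bound by the head noun immediately before it.
Its filler is the head noun "architect", at word 17.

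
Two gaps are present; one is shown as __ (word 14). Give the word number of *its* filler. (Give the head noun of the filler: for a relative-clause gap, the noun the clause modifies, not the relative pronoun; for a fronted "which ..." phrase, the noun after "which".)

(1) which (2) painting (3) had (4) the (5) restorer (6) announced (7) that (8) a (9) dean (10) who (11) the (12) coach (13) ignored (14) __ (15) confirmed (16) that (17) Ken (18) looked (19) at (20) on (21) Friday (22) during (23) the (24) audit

The marked gap is inside the relative clause, the direct object of "ignored".
Its filler is the head noun "dean" (via "who"), at word 9.
(The other dependency links word 2 to a gap after word 19.)

9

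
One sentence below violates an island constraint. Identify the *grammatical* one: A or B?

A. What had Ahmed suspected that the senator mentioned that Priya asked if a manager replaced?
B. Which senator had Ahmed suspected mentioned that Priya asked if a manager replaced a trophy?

In A, the wh-phrase is extracted from inside a wh-island (introduced by "if"), which blocks movement.
In B, the extraction path crosses only that-complement boundaries, which are transparent.
So B is grammatical.

B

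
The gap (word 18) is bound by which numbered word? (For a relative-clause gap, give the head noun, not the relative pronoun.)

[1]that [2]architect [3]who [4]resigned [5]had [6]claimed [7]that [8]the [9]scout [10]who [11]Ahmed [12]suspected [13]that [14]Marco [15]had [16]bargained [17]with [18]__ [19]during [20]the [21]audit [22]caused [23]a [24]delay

9

The gap at 18 is the prepositional object of "bargained", inside a relative clause.
The relative pronoun is "who" (word 10); it is bound by the head noun immediately before it.
Its filler is the head noun "scout", at word 9.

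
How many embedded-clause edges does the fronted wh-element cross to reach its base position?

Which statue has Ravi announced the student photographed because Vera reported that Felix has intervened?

"which statue" is extracted from the object of "photographed".
Boundaries crossed, outermost first: [Ø] — 1 in total.

1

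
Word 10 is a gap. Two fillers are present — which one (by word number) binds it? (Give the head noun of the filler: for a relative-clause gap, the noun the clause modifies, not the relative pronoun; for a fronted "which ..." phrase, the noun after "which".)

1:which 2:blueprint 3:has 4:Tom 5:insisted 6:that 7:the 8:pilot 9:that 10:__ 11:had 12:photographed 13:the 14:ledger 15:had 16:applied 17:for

The marked gap is inside the relative clause, the subject of "photographed".
Its filler is the head noun "pilot" (via "that"), at word 8.
(The other dependency links word 2 to a gap after word 17.)

8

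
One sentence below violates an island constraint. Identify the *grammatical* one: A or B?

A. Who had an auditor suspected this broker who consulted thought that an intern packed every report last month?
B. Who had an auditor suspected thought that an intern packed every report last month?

In A, the wh-phrase is extracted from inside a complex-NP island (relative clause) (introduced by "who"), which blocks movement.
In B, the extraction path crosses only that-complement boundaries, which are transparent.
So B is grammatical.

B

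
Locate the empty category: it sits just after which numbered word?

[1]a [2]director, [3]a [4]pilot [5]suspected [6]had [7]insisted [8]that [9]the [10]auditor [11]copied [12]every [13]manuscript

The displaced element is "a director" (word 2).
It is linked across 1 clause boundary (Ø).
It functions as the subject of "insisted", so the gap sits immediately after word 5 ("suspected").
Base order: A pilot suspected that a director had insisted that the auditor copied every manuscript.

5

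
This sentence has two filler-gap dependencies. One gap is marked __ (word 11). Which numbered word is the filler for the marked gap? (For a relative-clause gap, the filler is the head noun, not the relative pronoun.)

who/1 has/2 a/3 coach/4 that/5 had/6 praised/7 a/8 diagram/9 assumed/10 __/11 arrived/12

1

The marked gap is the subject of "arrived".
Its filler is the fronted wh-phrase "who", at word 1.
(The other dependency links word 4 to a gap after word 5.)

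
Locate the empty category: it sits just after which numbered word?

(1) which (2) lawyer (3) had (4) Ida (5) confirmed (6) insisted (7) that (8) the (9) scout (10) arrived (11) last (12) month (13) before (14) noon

The displaced element is "which lawyer" (word 2).
It is linked across 1 clause boundary (Ø).
It functions as the subject of "insisted", so the gap sits immediately after word 5 ("confirmed").
Base order: Ida had confirmed that which lawyer insisted that the scout arrived last month before noon.

5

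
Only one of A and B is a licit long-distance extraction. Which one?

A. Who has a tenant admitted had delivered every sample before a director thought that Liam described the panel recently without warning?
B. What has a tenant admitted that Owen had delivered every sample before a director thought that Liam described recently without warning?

A

In B, the wh-phrase is extracted from inside an adjunct island (introduced by "before"), which blocks movement.
In A, the extraction path crosses only that-complement boundaries, which are transparent.
So A is grammatical.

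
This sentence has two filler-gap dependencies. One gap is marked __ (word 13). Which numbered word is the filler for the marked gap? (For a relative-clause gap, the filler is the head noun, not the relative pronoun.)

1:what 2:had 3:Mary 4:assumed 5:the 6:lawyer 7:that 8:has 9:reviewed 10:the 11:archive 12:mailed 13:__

1

The marked gap is the direct object of "mailed".
Its filler is the fronted wh-phrase "what", at word 1.
(The other dependency links word 6 to a gap after word 7.)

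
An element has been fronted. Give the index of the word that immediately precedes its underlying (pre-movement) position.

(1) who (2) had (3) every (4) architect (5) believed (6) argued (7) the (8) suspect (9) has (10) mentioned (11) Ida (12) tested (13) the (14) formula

5

The displaced element is "who" (word 1).
It is linked across 1 clause boundary (Ø).
It functions as the subject of "argued", so the gap sits immediately after word 5 ("believed").
Base order: Every architect had believed who argued the suspect has mentioned Ida tested the formula.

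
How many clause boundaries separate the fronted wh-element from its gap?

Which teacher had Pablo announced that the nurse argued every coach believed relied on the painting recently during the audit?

3

"which teacher" is extracted from the subject of "relied".
Boundaries crossed, outermost first: [that], [Ø], [Ø] — 3 in total.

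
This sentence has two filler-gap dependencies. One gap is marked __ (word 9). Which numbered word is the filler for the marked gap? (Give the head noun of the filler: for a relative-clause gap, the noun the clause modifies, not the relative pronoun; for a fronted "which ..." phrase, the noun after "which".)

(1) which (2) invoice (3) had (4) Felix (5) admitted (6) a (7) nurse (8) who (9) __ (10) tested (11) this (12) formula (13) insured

The marked gap is inside the relative clause, the subject of "tested".
Its filler is the head noun "nurse" (via "who"), at word 7.
(The other dependency links word 2 to a gap after word 13.)

7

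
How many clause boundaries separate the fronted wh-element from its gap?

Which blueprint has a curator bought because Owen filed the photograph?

0

"which blueprint" originates inside the matrix clause — no clause boundary is crossed.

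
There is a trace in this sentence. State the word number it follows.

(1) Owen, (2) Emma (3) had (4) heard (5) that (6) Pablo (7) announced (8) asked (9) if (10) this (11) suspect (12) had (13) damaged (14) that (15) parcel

7

The displaced element is "Owen" (word 1).
It is linked across 2 clause boundaries (that → Ø).
It functions as the subject of "asked", so the gap sits immediately after word 7 ("announced").
Base order: Emma had heard that Pablo announced that Owen asked if this suspect had damaged that parcel.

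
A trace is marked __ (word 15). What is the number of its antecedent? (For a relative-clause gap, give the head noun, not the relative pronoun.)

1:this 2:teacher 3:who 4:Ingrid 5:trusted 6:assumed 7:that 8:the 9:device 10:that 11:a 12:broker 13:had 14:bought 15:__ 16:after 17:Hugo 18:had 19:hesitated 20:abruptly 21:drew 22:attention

9

The gap at 15 is the object of "bought", inside a relative clause.
The relative pronoun is "that" (word 10); it is bound by the head noun immediately before it.
Its filler is the head noun "device", at word 9.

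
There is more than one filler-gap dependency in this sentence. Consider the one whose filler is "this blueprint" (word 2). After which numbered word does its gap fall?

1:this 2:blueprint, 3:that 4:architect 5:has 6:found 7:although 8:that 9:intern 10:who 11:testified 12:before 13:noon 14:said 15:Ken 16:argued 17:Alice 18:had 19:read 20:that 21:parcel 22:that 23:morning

The displaced element is "this blueprint" (word 2).
It functions as the direct object of "found", so the gap sits immediately after word 6 ("found").
Base order: That architect has found this blueprint although that intern who testified before noon said Ken argued Alice had read that parcel that morning.

6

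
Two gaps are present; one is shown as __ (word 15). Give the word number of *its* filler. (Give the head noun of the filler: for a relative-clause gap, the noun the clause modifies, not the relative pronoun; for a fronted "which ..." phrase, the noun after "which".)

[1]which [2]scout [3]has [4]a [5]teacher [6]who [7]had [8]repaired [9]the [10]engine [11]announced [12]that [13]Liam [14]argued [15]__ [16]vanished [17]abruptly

The marked gap is the subject of "vanished".
Its filler is the fronted wh-phrase "which scout", at word 2.
(The other dependency links word 5 to a gap after word 6.)

2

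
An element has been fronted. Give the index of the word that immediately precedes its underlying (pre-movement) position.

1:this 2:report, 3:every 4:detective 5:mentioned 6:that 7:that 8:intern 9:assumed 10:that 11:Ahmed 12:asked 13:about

13

The displaced element is "this report" (word 2).
It is linked across 2 clause boundaries (that → that).
It functions as the object of the preposition "about" of "asked", so the gap sits immediately after word 13 ("about").
Base order: Every detective mentioned that that intern assumed that Ahmed asked about this report.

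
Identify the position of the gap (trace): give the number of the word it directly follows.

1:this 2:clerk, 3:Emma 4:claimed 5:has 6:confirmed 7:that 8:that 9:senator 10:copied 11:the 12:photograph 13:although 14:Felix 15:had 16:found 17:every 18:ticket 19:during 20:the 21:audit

The displaced element is "this clerk" (word 2).
It is linked across 1 clause boundary (Ø).
It functions as the subject of "confirmed", so the gap sits immediately after word 4 ("claimed").
Base order: Emma claimed this clerk has confirmed that that senator copied the photograph although Felix had found every ticket during the audit.

4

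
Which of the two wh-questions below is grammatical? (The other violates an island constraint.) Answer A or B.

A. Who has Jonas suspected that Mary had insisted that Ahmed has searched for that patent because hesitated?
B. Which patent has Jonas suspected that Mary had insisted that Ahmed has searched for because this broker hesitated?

B

In A, the wh-phrase is extracted from inside an adjunct island (introduced by "because"), which blocks movement.
In B, the extraction path crosses only that-complement boundaries, which are transparent.
So B is grammatical.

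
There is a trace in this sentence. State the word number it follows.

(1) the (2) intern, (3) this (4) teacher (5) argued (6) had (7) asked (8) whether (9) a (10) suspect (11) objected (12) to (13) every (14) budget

5

The displaced element is "the intern" (word 2).
It is linked across 1 clause boundary (Ø).
It functions as the subject of "asked", so the gap sits immediately after word 5 ("argued").
Base order: This teacher argued that the intern had asked whether a suspect objected to every budget.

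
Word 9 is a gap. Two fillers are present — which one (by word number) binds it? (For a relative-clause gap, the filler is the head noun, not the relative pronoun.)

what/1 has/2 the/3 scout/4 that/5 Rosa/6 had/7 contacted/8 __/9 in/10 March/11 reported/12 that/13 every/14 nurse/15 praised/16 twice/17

4

The marked gap is inside the relative clause, the direct object of "contacted".
Its filler is the head noun "scout" (via "that"), at word 4.
(The other dependency links word 1 to a gap after word 16.)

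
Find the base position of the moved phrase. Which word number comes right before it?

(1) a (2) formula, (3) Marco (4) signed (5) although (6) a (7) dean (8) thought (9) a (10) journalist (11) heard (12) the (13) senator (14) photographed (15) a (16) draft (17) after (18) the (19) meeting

The displaced element is "a formula" (word 2).
It functions as the direct object of "signed", so the gap sits immediately after word 4 ("signed").
Base order: Marco signed a formula although a dean thought a journalist heard the senator photographed a draft after the meeting.

4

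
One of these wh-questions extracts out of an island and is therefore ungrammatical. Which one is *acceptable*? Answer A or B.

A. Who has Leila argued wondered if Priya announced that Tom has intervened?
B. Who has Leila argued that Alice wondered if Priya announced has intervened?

A

In B, the wh-phrase is extracted from inside a wh-island (introduced by "if"), which blocks movement.
In A, the extraction path crosses only that-complement boundaries, which are transparent.
So A is grammatical.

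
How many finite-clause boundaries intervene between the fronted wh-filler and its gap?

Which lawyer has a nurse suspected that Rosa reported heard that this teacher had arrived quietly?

"which lawyer" is extracted from the subject of "heard".
Boundaries crossed, outermost first: [that], [Ø] — 2 in total.

2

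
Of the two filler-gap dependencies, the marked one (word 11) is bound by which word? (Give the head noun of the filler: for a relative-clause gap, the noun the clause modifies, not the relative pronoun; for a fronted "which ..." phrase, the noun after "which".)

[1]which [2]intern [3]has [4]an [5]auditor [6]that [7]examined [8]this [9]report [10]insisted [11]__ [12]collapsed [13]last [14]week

2

The marked gap is the subject of "collapsed".
Its filler is the fronted wh-phrase "which intern", at word 2.
(The other dependency links word 5 to a gap after word 6.)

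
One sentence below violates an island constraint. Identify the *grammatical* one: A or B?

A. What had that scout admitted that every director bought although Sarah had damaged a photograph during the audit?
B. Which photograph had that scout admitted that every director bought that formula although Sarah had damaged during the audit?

In B, the wh-phrase is extracted from inside an adjunct island (introduced by "although"), which blocks movement.
In A, the extraction path crosses only that-complement boundaries, which are transparent.
So A is grammatical.

A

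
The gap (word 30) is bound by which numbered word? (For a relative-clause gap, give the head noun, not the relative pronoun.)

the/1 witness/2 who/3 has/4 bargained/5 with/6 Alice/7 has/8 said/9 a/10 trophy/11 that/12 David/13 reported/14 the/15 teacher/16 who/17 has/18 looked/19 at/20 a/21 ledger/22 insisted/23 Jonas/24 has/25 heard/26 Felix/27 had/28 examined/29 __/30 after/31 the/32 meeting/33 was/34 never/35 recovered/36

The gap at 30 is the object of "examined", inside a relative clause.
The relative pronoun is "that" (word 12); it is bound by the head noun immediately before it.
Its filler is the head noun "trophy", at word 11.

11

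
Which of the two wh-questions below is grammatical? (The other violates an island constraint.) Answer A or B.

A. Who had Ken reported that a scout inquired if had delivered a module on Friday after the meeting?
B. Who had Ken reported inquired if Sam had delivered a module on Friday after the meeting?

In A, the wh-phrase is extracted from inside a wh-island (introduced by "if"), which blocks movement.
In B, the extraction path crosses only that-complement boundaries, which are transparent.
So B is grammatical.

B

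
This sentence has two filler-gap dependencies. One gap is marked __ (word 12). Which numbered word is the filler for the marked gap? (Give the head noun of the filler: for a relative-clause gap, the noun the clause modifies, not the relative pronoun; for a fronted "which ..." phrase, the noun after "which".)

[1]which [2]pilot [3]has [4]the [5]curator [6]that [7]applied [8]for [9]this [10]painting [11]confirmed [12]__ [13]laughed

2

The marked gap is the subject of "laughed".
Its filler is the fronted wh-phrase "which pilot", at word 2.
(The other dependency links word 5 to a gap after word 6.)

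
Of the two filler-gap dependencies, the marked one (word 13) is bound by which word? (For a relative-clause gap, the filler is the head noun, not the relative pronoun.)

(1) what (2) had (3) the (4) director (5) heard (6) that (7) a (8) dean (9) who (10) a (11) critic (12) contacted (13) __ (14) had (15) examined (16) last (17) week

8

The marked gap is inside the relative clause, the direct object of "contacted".
Its filler is the head noun "dean" (via "who"), at word 8.
(The other dependency links word 1 to a gap after word 15.)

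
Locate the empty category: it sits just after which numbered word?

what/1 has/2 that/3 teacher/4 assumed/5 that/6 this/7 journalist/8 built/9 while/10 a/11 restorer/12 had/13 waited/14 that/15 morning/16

9

The displaced element is "what" (word 1).
It is linked across 1 clause boundary (that).
It functions as the direct object of "built", so the gap sits immediately after word 9 ("built").
Base order: That teacher has assumed that this journalist built what while a restorer had waited that morning.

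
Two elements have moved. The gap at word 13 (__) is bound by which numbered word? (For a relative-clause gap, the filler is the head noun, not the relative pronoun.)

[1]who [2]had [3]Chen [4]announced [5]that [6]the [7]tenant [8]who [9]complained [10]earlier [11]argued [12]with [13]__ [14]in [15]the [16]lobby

1

The marked gap is the object of the preposition "with" of "argued".
Its filler is the fronted wh-phrase "who", at word 1.
(The other dependency links word 7 to a gap after word 8.)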